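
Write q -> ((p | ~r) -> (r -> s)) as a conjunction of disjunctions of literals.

q -> ((p | ~r) -> (r -> s))
≡ ~q | ((p | ~r) -> (r -> s))   [eliminate ->]
≡ ~q | ~(p | ~r) | (r -> s)   [eliminate ->]
≡ ~q | ~(p | ~r) | ~r | s   [eliminate ->]
≡ ~q | (~p & ~~r) | ~r | s   [De Morgan]
≡ ~q | (~p & r) | ~r | s   [double negation]
≡ (~q | ~p | ~r | s) & (~q | r | ~r | s)   [distribute | over &]
≡ ~q | ~p | ~r | s   [simplify]

~q | ~p | ~r | s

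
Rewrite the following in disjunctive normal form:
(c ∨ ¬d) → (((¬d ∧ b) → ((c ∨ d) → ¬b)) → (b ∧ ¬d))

(c ∨ ¬d) → (((¬d ∧ b) → ((c ∨ d) → ¬b)) → (b ∧ ¬d))
≡ ¬(c ∨ ¬d) ∨ (((¬d ∧ b) → ((c ∨ d) → ¬b)) → (b ∧ ¬d))   [eliminate →]
≡ ¬(c ∨ ¬d) ∨ ¬((¬d ∧ b) → ((c ∨ d) → ¬b)) ∨ (b ∧ ¬d)   [eliminate →]
≡ ¬(c ∨ ¬d) ∨ ¬(¬(¬d ∧ b) ∨ ((c ∨ d) → ¬b)) ∨ (b ∧ ¬d)   [eliminate →]
≡ ¬(c ∨ ¬d) ∨ ¬(¬(¬d ∧ b) ∨ ¬(c ∨ d) ∨ ¬b) ∨ (b ∧ ¬d)   [eliminate →]
≡ (¬c ∧ ¬¬d) ∨ ¬(¬(¬d ∧ b) ∨ ¬(c ∨ d) ∨ ¬b) ∨ (b ∧ ¬d)   [De Morgan]
≡ (¬c ∧ d) ∨ ¬(¬(¬d ∧ b) ∨ ¬(c ∨ d) ∨ ¬b) ∨ (b ∧ ¬d)   [double negation]
≡ (¬c ∧ d) ∨ (¬¬(¬d ∧ b) ∧ ¬¬(c ∨ d) ∧ ¬¬b) ∨ (b ∧ ¬d)   [De Morgan]
≡ (¬c ∧ d) ∨ (¬d ∧ b ∧ ¬¬(c ∨ d) ∧ ¬¬b) ∨ (b ∧ ¬d)   [double negation]
≡ (¬c ∧ d) ∨ (¬d ∧ b ∧ (c ∨ d) ∧ ¬¬b) ∨ (b ∧ ¬d)   [double negation]
≡ (¬c ∧ d) ∨ (¬d ∧ b ∧ (c ∨ d) ∧ b) ∨ (b ∧ ¬d)   [double negation]
≡ (¬c ∧ d) ∨ (¬d ∧ b ∧ c ∧ b) ∨ (¬d ∧ b ∧ d ∧ b) ∨ (b ∧ ¬d)   [distribute ∧ over ∨]
≡ (¬c ∧ d) ∨ (b ∧ ¬d)   [simplify]

(¬c ∧ d) ∨ (b ∧ ¬d)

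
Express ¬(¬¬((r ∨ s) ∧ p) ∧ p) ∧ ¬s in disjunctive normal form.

(¬r ∧ ¬s) ∨ (¬p ∧ ¬s)

¬(¬¬((r ∨ s) ∧ p) ∧ p) ∧ ¬s
= (¬¬¬((r ∨ s) ∧ p) ∨ ¬p) ∧ ¬s   — De Morgan
= (¬((r ∨ s) ∧ p) ∨ ¬p) ∧ ¬s   — double negation
= (¬(r ∨ s) ∨ ¬p ∨ ¬p) ∧ ¬s   — De Morgan
= ((¬r ∧ ¬s) ∨ ¬p ∨ ¬p) ∧ ¬s   — De Morgan
= (¬r ∧ ¬s ∧ ¬s) ∨ (¬p ∧ ¬s) ∨ (¬p ∧ ¬s)   — distribute ∧ over ∨
= (¬r ∧ ¬s) ∨ (¬p ∧ ¬s)   — simplify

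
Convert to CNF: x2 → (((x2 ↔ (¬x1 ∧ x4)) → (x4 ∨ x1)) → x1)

(¬x2 ∨ x4 ∨ x1) ∧ (¬x2 ∨ ¬x4 ∨ x1)

x2 → (((x2 ↔ (¬x1 ∧ x4)) → (x4 ∨ x1)) → x1)
≡ ¬x2 ∨ (((x2 ↔ (¬x1 ∧ x4)) → (x4 ∨ x1)) → x1)   — eliminate →
≡ ¬x2 ∨ ¬((x2 ↔ (¬x1 ∧ x4)) → (x4 ∨ x1)) ∨ x1   — eliminate →
≡ ¬x2 ∨ ¬(¬(x2 ↔ (¬x1 ∧ x4)) ∨ x4 ∨ x1) ∨ x1   — eliminate →
≡ ¬x2 ∨ ¬(¬((x2 → (¬x1 ∧ x4)) ∧ ((¬x1 ∧ x4) → x2)) ∨ x4 ∨ x1) ∨ x1   — eliminate ↔
≡ ¬x2 ∨ ¬(¬((¬x2 ∨ (¬x1 ∧ x4)) ∧ ((¬x1 ∧ x4) → x2)) ∨ x4 ∨ x1) ∨ x1   — eliminate →
≡ ¬x2 ∨ ¬(¬((¬x2 ∨ (¬x1 ∧ x4)) ∧ (¬(¬x1 ∧ x4) ∨ x2)) ∨ x4 ∨ x1) ∨ x1   — eliminate →
≡ ¬x2 ∨ (¬¬((¬x2 ∨ (¬x1 ∧ x4)) ∧ (¬(¬x1 ∧ x4) ∨ x2)) ∧ ¬x4 ∧ ¬x1) ∨ x1   — De Morgan
≡ ¬x2 ∨ ((¬x2 ∨ (¬x1 ∧ x4)) ∧ (¬(¬x1 ∧ x4) ∨ x2) ∧ ¬x4 ∧ ¬x1) ∨ x1   — double negation
≡ ¬x2 ∨ ((¬x2 ∨ (¬x1 ∧ x4)) ∧ (¬¬x1 ∨ ¬x4 ∨ x2) ∧ ¬x4 ∧ ¬x1) ∨ x1   — De Morgan
≡ ¬x2 ∨ ((¬x2 ∨ (¬x1 ∧ x4)) ∧ (x1 ∨ ¬x4 ∨ x2) ∧ ¬x4 ∧ ¬x1) ∨ x1   — double negation
≡ (¬x2 ∨ ¬x2 ∨ ¬x1 ∨ x1) ∧ (¬x2 ∨ ¬x2 ∨ x4 ∨ x1) ∧ (¬x2 ∨ x1 ∨ ¬x4 ∨ x2 ∨ x1) ∧ (¬x2 ∨ ¬x4 ∨ x1) ∧ (¬x2 ∨ ¬x1 ∨ x1)   — distribute ∨ over ∧
≡ (¬x2 ∨ x4 ∨ x1) ∧ (¬x2 ∨ ¬x4 ∨ x1)   — simplify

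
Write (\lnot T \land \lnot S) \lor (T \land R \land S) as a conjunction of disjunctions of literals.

(\lnot T \lor R) \land (\lnot T \lor S) \land (\lnot S \lor T) \land (\lnot S \lor R)

(\lnot T \land \lnot S) \lor (T \land R \land S)
≡ (\lnot T \lor T) \land (\lnot T \lor R) \land (\lnot T \lor S) \land (\lnot S \lor T) \land (\lnot S \lor R) \land (\lnot S \lor S)   [distribute \lor over \land]
≡ (\lnot T \lor R) \land (\lnot T \lor S) \land (\lnot S \lor T) \land (\lnot S \lor R)   [simplify]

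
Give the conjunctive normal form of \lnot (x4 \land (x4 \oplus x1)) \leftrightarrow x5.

\lnot (x4 \land (x4 \oplus x1)) \leftrightarrow x5
= (\lnot (x4 \land (x4 \oplus x1)) \to x5) \land (x5 \to \lnot (x4 \land (x4 \oplus x1)))   [eliminate \leftrightarrow]
= (\lnot \lnot (x4 \land (x4 \oplus x1)) \lor x5) \land (x5 \to \lnot (x4 \land (x4 \oplus x1)))   [eliminate \to]
= (\lnot \lnot (x4 \land (x4 \lor x1) \land \lnot (x4 \land x1)) \lor x5) \land (x5 \to \lnot (x4 \land (x4 \oplus x1)))   [expand \oplus]
= (\lnot \lnot (x4 \land (x4 \lor x1) \land \lnot (x4 \land x1)) \lor x5) \land (\lnot x5 \lor \lnot (x4 \land (x4 \oplus x1)))   [eliminate \to]
= (\lnot \lnot (x4 \land (x4 \lor x1) \land \lnot (x4 \land x1)) \lor x5) \land (\lnot x5 \lor \lnot (x4 \land (x4 \lor x1) \land \lnot (x4 \land x1)))   [expand \oplus]
= ((x4 \land (x4 \lor x1) \land \lnot (x4 \land x1)) \lor x5) \land (\lnot x5 \lor \lnot (x4 \land (x4 \lor x1) \land \lnot (x4 \land x1)))   [double negation]
= ((x4 \land (x4 \lor x1) \land (\lnot x4 \lor \lnot x1)) \lor x5) \land (\lnot x5 \lor \lnot (x4 \land (x4 \lor x1) \land \lnot (x4 \land x1)))   [De Morgan]
= ((x4 \land (x4 \lor x1) \land (\lnot x4 \lor \lnot x1)) \lor x5) \land (\lnot x5 \lor \lnot x4 \lor \lnot (x4 \lor x1) \lor \lnot \lnot (x4 \land x1))   [De Morgan]
= ((x4 \land (x4 \lor x1) \land (\lnot x4 \lor \lnot x1)) \lor x5) \land (\lnot x5 \lor \lnot x4 \lor (\lnot x4 \land \lnot x1) \lor \lnot \lnot (x4 \land x1))   [De Morgan]
= ((x4 \land (x4 \lor x1) \land (\lnot x4 \lor \lnot x1)) \lor x5) \land (\lnot x5 \lor \lnot x4 \lor (\lnot x4 \land \lnot x1) \lor (x4 \land x1))   [double negation]
= (x4 \lor x5) \land (x4 \lor x1 \lor x5) \land (\lnot x4 \lor \lnot x1 \lor x5) \land (\lnot x5 \lor \lnot x4 \lor \lnot x4 \lor x4) \land (\lnot x5 \lor \lnot x4 \lor \lnot x4 \lor x1) \land (\lnot x5 \lor \lnot x4 \lor \lnot x1 \lor x4) \land (\lnot x5 \lor \lnot x4 \lor \lnot x1 \lor x1)   [distribute \lor over \land]
= (x4 \lor x5) \land (\lnot x4 \lor \lnot x1 \lor x5) \land (\lnot x5 \lor \lnot x4 \lor x1)   [simplify]

(x4 \lor x5) \land (\lnot x4 \lor \lnot x1 \lor x5) \land (\lnot x5 \lor \lnot x4 \lor x1)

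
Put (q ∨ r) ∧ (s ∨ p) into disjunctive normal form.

(q ∨ r) ∧ (s ∨ p)
≡ (q ∧ s) ∨ (q ∧ p) ∨ (r ∧ s) ∨ (r ∧ p)   — distribute ∧ over ∨

(q ∧ s) ∨ (q ∧ p) ∨ (r ∧ s) ∨ (r ∧ p)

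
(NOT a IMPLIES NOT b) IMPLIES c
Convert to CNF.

(NOT a IMPLIES NOT b) IMPLIES c
⇔ NOT (NOT a IMPLIES NOT b) OR c   [eliminate IMPLIES]
⇔ NOT (NOT NOT a OR NOT b) OR c   [eliminate IMPLIES]
⇔ (NOT NOT NOT a AND NOT NOT b) OR c   [De Morgan]
⇔ (NOT a AND NOT NOT b) OR c   [double negation]
⇔ (NOT a AND b) OR c   [double negation]
⇔ (NOT a OR c) AND (b OR c)   [distribute OR over AND]

(NOT a OR c) AND (b OR c)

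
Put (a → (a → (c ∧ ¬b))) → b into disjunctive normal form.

(a → (a → (c ∧ ¬b))) → b
≡ ¬(a → (a → (c ∧ ¬b))) ∨ b   [eliminate →]
≡ ¬(¬a ∨ (a → (c ∧ ¬b))) ∨ b   [eliminate →]
≡ ¬(¬a ∨ ¬a ∨ (c ∧ ¬b)) ∨ b   [eliminate →]
≡ (¬¬a ∧ ¬¬a ∧ ¬(c ∧ ¬b)) ∨ b   [De Morgan]
≡ (a ∧ ¬¬a ∧ ¬(c ∧ ¬b)) ∨ b   [double negation]
≡ (a ∧ a ∧ ¬(c ∧ ¬b)) ∨ b   [double negation]
≡ (a ∧ a ∧ (¬c ∨ ¬¬b)) ∨ b   [De Morgan]
≡ (a ∧ a ∧ (¬c ∨ b)) ∨ b   [double negation]
≡ (a ∧ a ∧ ¬c) ∨ (a ∧ a ∧ b) ∨ b   [distribute ∧ over ∨]
≡ (a ∧ ¬c) ∨ b   [simplify]

(a ∧ ¬c) ∨ b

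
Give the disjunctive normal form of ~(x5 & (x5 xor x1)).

~x5 | (x1 & x5)

~(x5 & (x5 xor x1))
≡ ~(x5 & ((x5 & ~x1) | (~x5 & x1)))   [expand xor]
≡ ~x5 | ~((x5 & ~x1) | (~x5 & x1))   [De Morgan]
≡ ~x5 | (~(x5 & ~x1) & ~(~x5 & x1))   [De Morgan]
≡ ~x5 | ((~x5 | ~~x1) & ~(~x5 & x1))   [De Morgan]
≡ ~x5 | ((~x5 | x1) & ~(~x5 & x1))   [double negation]
≡ ~x5 | ((~x5 | x1) & (~~x5 | ~x1))   [De Morgan]
≡ ~x5 | ((~x5 | x1) & (x5 | ~x1))   [double negation]
≡ ~x5 | (~x5 & x5) | (~x5 & ~x1) | (x1 & x5) | (x1 & ~x1)   [distribute & over |]
≡ ~x5 | (x1 & x5)   [simplify]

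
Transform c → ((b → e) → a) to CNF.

c → ((b → e) → a)
≡ ¬c ∨ ((b → e) → a)   [eliminate →]
≡ ¬c ∨ ¬(b → e) ∨ a   [eliminate →]
≡ ¬c ∨ ¬(¬b ∨ e) ∨ a   [eliminate →]
≡ ¬c ∨ ¬¬b ∧ ¬e ∨ a   [De Morgan]
≡ ¬c ∨ b ∧ ¬e ∨ a   [double negation]
≡ (¬c ∨ b ∨ a) ∧ (¬c ∨ ¬e ∨ a)   [distribute ∨ over ∧]

(¬c ∨ b ∨ a) ∧ (¬c ∨ ¬e ∨ a)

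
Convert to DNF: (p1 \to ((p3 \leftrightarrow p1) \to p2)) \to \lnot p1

(p1 \to ((p3 \leftrightarrow p1) \to p2)) \to \lnot p1
≡ \lnot (p1 \to ((p3 \leftrightarrow p1) \to p2)) \lor \lnot p1   — eliminate \to
≡ \lnot (\lnot p1 \lor ((p3 \leftrightarrow p1) \to p2)) \lor \lnot p1   — eliminate \to
≡ \lnot (\lnot p1 \lor \lnot (p3 \leftrightarrow p1) \lor p2) \lor \lnot p1   — eliminate \to
≡ \lnot (\lnot p1 \lor \lnot ((p3 \to p1) \land (p1 \to p3)) \lor p2) \lor \lnot p1   — eliminate \leftrightarrow
≡ \lnot (\lnot p1 \lor \lnot ((\lnot p3 \lor p1) \land (p1 \to p3)) \lor p2) \lor \lnot p1   — eliminate \to
≡ \lnot (\lnot p1 \lor \lnot ((\lnot p3 \lor p1) \land (\lnot p1 \lor p3)) \lor p2) \lor \lnot p1   — eliminate \to
≡ (\lnot \lnot p1 \land \lnot \lnot ((\lnot p3 \lor p1) \land (\lnot p1 \lor p3)) \land \lnot p2) \lor \lnot p1   — De Morgan
≡ (p1 \land \lnot \lnot ((\lnot p3 \lor p1) \land (\lnot p1 \lor p3)) \land \lnot p2) \lor \lnot p1   — double negation
≡ (p1 \land (\lnot p3 \lor p1) \land (\lnot p1 \lor p3) \land \lnot p2) \lor \lnot p1   — double negation
≡ (p1 \land \lnot p3 \land \lnot p1 \land \lnot p2) \lor (p1 \land \lnot p3 \land p3 \land \lnot p2) \lor (p1 \land p1 \land \lnot p1 \land \lnot p2) \lor (p1 \land p1 \land p3 \land \lnot p2) \lor \lnot p1   — distribute \land over \lor
≡ (p1 \land p3 \land \lnot p2) \lor \lnot p1   — simplify

(p1 \land p3 \land \lnot p2) \lor \lnot p1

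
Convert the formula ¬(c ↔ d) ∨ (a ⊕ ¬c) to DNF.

¬(c ↔ d) ∨ (a ⊕ ¬c)
≡ ¬((c → d) ∧ (d → c)) ∨ (a ⊕ ¬c)   — eliminate ↔
≡ ¬((¬c ∨ d) ∧ (d → c)) ∨ (a ⊕ ¬c)   — eliminate →
≡ ¬((¬c ∨ d) ∧ (¬d ∨ c)) ∨ (a ⊕ ¬c)   — eliminate →
≡ ¬((¬c ∨ d) ∧ (¬d ∨ c)) ∨ (a ∧ ¬¬c) ∨ (¬a ∧ ¬c)   — expand ⊕
≡ ¬(¬c ∨ d) ∨ ¬(¬d ∨ c) ∨ (a ∧ ¬¬c) ∨ (¬a ∧ ¬c)   — De Morgan
≡ (¬¬c ∧ ¬d) ∨ ¬(¬d ∨ c) ∨ (a ∧ ¬¬c) ∨ (¬a ∧ ¬c)   — De Morgan
≡ (c ∧ ¬d) ∨ ¬(¬d ∨ c) ∨ (a ∧ ¬¬c) ∨ (¬a ∧ ¬c)   — double negation
≡ (c ∧ ¬d) ∨ (¬¬d ∧ ¬c) ∨ (a ∧ ¬¬c) ∨ (¬a ∧ ¬c)   — De Morgan
≡ (c ∧ ¬d) ∨ (d ∧ ¬c) ∨ (a ∧ ¬¬c) ∨ (¬a ∧ ¬c)   — double negation
≡ (c ∧ ¬d) ∨ (d ∧ ¬c) ∨ (a ∧ c) ∨ (¬a ∧ ¬c)   — double negation

(c ∧ ¬d) ∨ (d ∧ ¬c) ∨ (a ∧ c) ∨ (¬a ∧ ¬c)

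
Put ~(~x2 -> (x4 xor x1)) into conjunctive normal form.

~(~x2 -> (x4 xor x1))
≡ ~(~~x2 | (x4 xor x1))   [eliminate ->]
≡ ~(~~x2 | ((x4 | x1) & ~(x4 & x1)))   [expand xor]
≡ ~~~x2 & ~((x4 | x1) & ~(x4 & x1))   [De Morgan]
≡ ~x2 & ~((x4 | x1) & ~(x4 & x1))   [double negation]
≡ ~x2 & (~(x4 | x1) | ~~(x4 & x1))   [De Morgan]
≡ ~x2 & ((~x4 & ~x1) | ~~(x4 & x1))   [De Morgan]
≡ ~x2 & ((~x4 & ~x1) | (x4 & x1))   [double negation]
≡ ~x2 & (~x4 | x4) & (~x4 | x1) & (~x1 | x4) & (~x1 | x1)   [distribute | over &]
≡ ~x2 & (~x4 | x1) & (~x1 | x4)   [simplify]

~x2 & (~x4 | x1) & (~x1 | x4)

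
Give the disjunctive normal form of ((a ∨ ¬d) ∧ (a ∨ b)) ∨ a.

a ∨ (¬d ∧ b)

((a ∨ ¬d) ∧ (a ∨ b)) ∨ a
≡ (a ∧ a) ∨ (a ∧ b) ∨ (¬d ∧ a) ∨ (¬d ∧ b) ∨ a   — distribute ∧ over ∨
≡ a ∨ (¬d ∧ b)   — simplify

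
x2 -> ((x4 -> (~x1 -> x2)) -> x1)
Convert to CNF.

~x2 | x1

x2 -> ((x4 -> (~x1 -> x2)) -> x1)
≡ ~x2 | ((x4 -> (~x1 -> x2)) -> x1)   — eliminate ->
≡ ~x2 | ~(x4 -> (~x1 -> x2)) | x1   — eliminate ->
≡ ~x2 | ~(~x4 | (~x1 -> x2)) | x1   — eliminate ->
≡ ~x2 | ~(~x4 | ~~x1 | x2) | x1   — eliminate ->
≡ ~x2 | (~~x4 & ~~~x1 & ~x2) | x1   — De Morgan
≡ ~x2 | (x4 & ~~~x1 & ~x2) | x1   — double negation
≡ ~x2 | (x4 & ~x1 & ~x2) | x1   — double negation
≡ (~x2 | x4 | x1) & (~x2 | ~x1 | x1) & (~x2 | ~x2 | x1)   — distribute | over &
≡ ~x2 | x1   — simplify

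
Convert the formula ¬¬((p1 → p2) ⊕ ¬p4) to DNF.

¬¬((p1 → p2) ⊕ ¬p4)
⇔ ¬¬((p1 → p2) ∧ ¬¬p4 ∨ ¬(p1 → p2) ∧ ¬p4)   [expand ⊕]
⇔ ¬¬((¬p1 ∨ p2) ∧ ¬¬p4 ∨ ¬(p1 → p2) ∧ ¬p4)   [eliminate →]
⇔ ¬¬((¬p1 ∨ p2) ∧ ¬¬p4 ∨ ¬(¬p1 ∨ p2) ∧ ¬p4)   [eliminate →]
⇔ (¬p1 ∨ p2) ∧ ¬¬p4 ∨ ¬(¬p1 ∨ p2) ∧ ¬p4   [double negation]
⇔ (¬p1 ∨ p2) ∧ p4 ∨ ¬(¬p1 ∨ p2) ∧ ¬p4   [double negation]
⇔ (¬p1 ∨ p2) ∧ p4 ∨ ¬¬p1 ∧ ¬p2 ∧ ¬p4   [De Morgan]
⇔ (¬p1 ∨ p2) ∧ p4 ∨ p1 ∧ ¬p2 ∧ ¬p4   [double negation]
⇔ ¬p1 ∧ p4 ∨ p2 ∧ p4 ∨ p1 ∧ ¬p2 ∧ ¬p4   [distribute ∧ over ∨]

¬p1 ∧ p4 ∨ p2 ∧ p4 ∨ p1 ∧ ¬p2 ∧ ¬p4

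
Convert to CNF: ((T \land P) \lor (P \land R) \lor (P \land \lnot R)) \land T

((T \land P) \lor (P \land R) \lor (P \land \lnot R)) \land T
≡ (T \lor P \lor P) \land (T \lor P \lor \lnot R) \land (T \lor R \lor P) \land (T \lor R \lor \lnot R) \land (P \lor P \lor P) \land (P \lor P \lor \lnot R) \land (P \lor R \lor P) \land (P \lor R \lor \lnot R) \land T   [distribute \lor over \land]
≡ P \land T   [simplify]

P \land T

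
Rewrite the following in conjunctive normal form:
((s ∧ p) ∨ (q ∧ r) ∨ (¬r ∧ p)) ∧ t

(s ∨ q ∨ ¬r) ∧ (p ∨ q) ∧ (p ∨ r) ∧ t

((s ∧ p) ∨ (q ∧ r) ∨ (¬r ∧ p)) ∧ t
≡ (s ∨ q ∨ ¬r) ∧ (s ∨ q ∨ p) ∧ (s ∨ r ∨ ¬r) ∧ (s ∨ r ∨ p) ∧ (p ∨ q ∨ ¬r) ∧ (p ∨ q ∨ p) ∧ (p ∨ r ∨ ¬r) ∧ (p ∨ r ∨ p) ∧ t
≡ (s ∨ q ∨ ¬r) ∧ (p ∨ q) ∧ (p ∨ r) ∧ t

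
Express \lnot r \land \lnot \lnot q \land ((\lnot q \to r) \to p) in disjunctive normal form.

\lnot r \land q \land p

\lnot r \land \lnot \lnot q \land ((\lnot q \to r) \to p)
≡ \lnot r \land \lnot \lnot q \land (\lnot (\lnot q \to r) \lor p)
≡ \lnot r \land \lnot \lnot q \land (\lnot (\lnot \lnot q \lor r) \lor p)
≡ \lnot r \land q \land (\lnot (\lnot \lnot q \lor r) \lor p)
≡ \lnot r \land q \land ((\lnot \lnot \lnot q \land \lnot r) \lor p)
≡ \lnot r \land q \land ((\lnot q \land \lnot r) \lor p)
≡ (\lnot r \land q \land \lnot q \land \lnot r) \lor (\lnot r \land q \land p)
≡ \lnot r \land q \land p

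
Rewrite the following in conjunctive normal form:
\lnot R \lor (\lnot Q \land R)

\lnot R \lor \lnot Q

\lnot R \lor (\lnot Q \land R)
⇔ (\lnot R \lor \lnot Q) \land (\lnot R \lor R)   [distribute \lor over \land]
⇔ \lnot R \lor \lnot Q   [simplify]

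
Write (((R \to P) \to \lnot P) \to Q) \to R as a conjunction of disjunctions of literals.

(R \lor \lnot P) \land (\lnot Q \lor R)

(((R \to P) \to \lnot P) \to Q) \to R
≡ \lnot (((R \to P) \to \lnot P) \to Q) \lor R   [eliminate \to]
≡ \lnot (\lnot ((R \to P) \to \lnot P) \lor Q) \lor R   [eliminate \to]
≡ \lnot (\lnot (\lnot (R \to P) \lor \lnot P) \lor Q) \lor R   [eliminate \to]
≡ \lnot (\lnot (\lnot (\lnot R \lor P) \lor \lnot P) \lor Q) \lor R   [eliminate \to]
≡ (\lnot \lnot (\lnot (\lnot R \lor P) \lor \lnot P) \land \lnot Q) \lor R   [De Morgan]
≡ ((\lnot (\lnot R \lor P) \lor \lnot P) \land \lnot Q) \lor R   [double negation]
≡ (((\lnot \lnot R \land \lnot P) \lor \lnot P) \land \lnot Q) \lor R   [De Morgan]
≡ (((R \land \lnot P) \lor \lnot P) \land \lnot Q) \lor R   [double negation]
≡ (R \lor \lnot P \lor R) \land (\lnot P \lor \lnot P \lor R) \land (\lnot Q \lor R)   [distribute \lor over \land]
≡ (R \lor \lnot P) \land (\lnot Q \lor R)   [simplify]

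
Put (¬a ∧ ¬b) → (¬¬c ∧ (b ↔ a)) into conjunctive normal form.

(¬a ∧ ¬b) → (¬¬c ∧ (b ↔ a))
⇔ ¬(¬a ∧ ¬b) ∨ (¬¬c ∧ (b ↔ a))   — eliminate →
⇔ ¬(¬a ∧ ¬b) ∨ (¬¬c ∧ (b → a) ∧ (a → b))   — eliminate ↔
⇔ ¬(¬a ∧ ¬b) ∨ (¬¬c ∧ (¬b ∨ a) ∧ (a → b))   — eliminate →
⇔ ¬(¬a ∧ ¬b) ∨ (¬¬c ∧ (¬b ∨ a) ∧ (¬a ∨ b))   — eliminate →
⇔ ¬¬a ∨ ¬¬b ∨ (¬¬c ∧ (¬b ∨ a) ∧ (¬a ∨ b))   — De Morgan
⇔ a ∨ ¬¬b ∨ (¬¬c ∧ (¬b ∨ a) ∧ (¬a ∨ b))   — double negation
⇔ a ∨ b ∨ (¬¬c ∧ (¬b ∨ a) ∧ (¬a ∨ b))   — double negation
⇔ a ∨ b ∨ (c ∧ (¬b ∨ a) ∧ (¬a ∨ b))   — double negation
⇔ (a ∨ b ∨ c) ∧ (a ∨ b ∨ ¬b ∨ a) ∧ (a ∨ b ∨ ¬a ∨ b)   — distribute ∨ over ∧
⇔ a ∨ b ∨ c   — simplify

a ∨ b ∨ c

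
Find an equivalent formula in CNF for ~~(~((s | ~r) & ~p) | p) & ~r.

(~s | p) & (r | p) & ~r

~~(~((s | ~r) & ~p) | p) & ~r
⇔ (~((s | ~r) & ~p) | p) & ~r   [double negation]
⇔ (~(s | ~r) | ~~p | p) & ~r   [De Morgan]
⇔ ((~s & ~~r) | ~~p | p) & ~r   [De Morgan]
⇔ ((~s & r) | ~~p | p) & ~r   [double negation]
⇔ ((~s & r) | p | p) & ~r   [double negation]
⇔ (~s | p | p) & (r | p | p) & ~r   [distribute | over &]
⇔ (~s | p) & (r | p) & ~r   [simplify]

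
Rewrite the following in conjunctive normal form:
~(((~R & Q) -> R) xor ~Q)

~R | ~Q

~(((~R & Q) -> R) xor ~Q)
= ~((((~R & Q) -> R) | ~Q) & ~(((~R & Q) -> R) & ~Q))   [expand xor]
= ~((~(~R & Q) | R | ~Q) & ~(((~R & Q) -> R) & ~Q))   [eliminate ->]
= ~((~(~R & Q) | R | ~Q) & ~((~(~R & Q) | R) & ~Q))   [eliminate ->]
= ~(~(~R & Q) | R | ~Q) | ~~((~(~R & Q) | R) & ~Q)   [De Morgan]
= (~~(~R & Q) & ~R & ~~Q) | ~~((~(~R & Q) | R) & ~Q)   [De Morgan]
= (~R & Q & ~R & ~~Q) | ~~((~(~R & Q) | R) & ~Q)   [double negation]
= (~R & Q & ~R & Q) | ~~((~(~R & Q) | R) & ~Q)   [double negation]
= (~R & Q & ~R & Q) | ((~(~R & Q) | R) & ~Q)   [double negation]
= (~R & Q & ~R & Q) | ((~~R | ~Q | R) & ~Q)   [De Morgan]
= (~R & Q & ~R & Q) | ((R | ~Q | R) & ~Q)   [double negation]
= (~R | R | ~Q | R) & (~R | ~Q) & (Q | R | ~Q | R) & (Q | ~Q) & (~R | R | ~Q | R) & (~R | ~Q) & (Q | R | ~Q | R) & (Q | ~Q)   [distribute | over &]
= ~R | ~Q   [simplify]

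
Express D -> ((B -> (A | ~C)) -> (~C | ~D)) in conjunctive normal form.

(~D | B | ~C) & (~D | ~A | ~C)

D -> ((B -> (A | ~C)) -> (~C | ~D))
= ~D | ((B -> (A | ~C)) -> (~C | ~D))
= ~D | ~(B -> (A | ~C)) | ~C | ~D
= ~D | ~(~B | A | ~C) | ~C | ~D
= ~D | (~~B & ~A & ~~C) | ~C | ~D
= ~D | (B & ~A & ~~C) | ~C | ~D
= ~D | (B & ~A & C) | ~C | ~D
= (~D | B | ~C | ~D) & (~D | ~A | ~C | ~D) & (~D | C | ~C | ~D)
= (~D | B | ~C) & (~D | ~A | ~C)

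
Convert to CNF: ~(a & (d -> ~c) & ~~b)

(~a | d | ~b) & (~a | c | ~b)

~(a & (d -> ~c) & ~~b)
⇔ ~(a & (~d | ~c) & ~~b)
⇔ ~a | ~(~d | ~c) | ~~~b
⇔ ~a | (~~d & ~~c) | ~~~b
⇔ ~a | (d & ~~c) | ~~~b
⇔ ~a | (d & c) | ~~~b
⇔ ~a | (d & c) | ~b
⇔ (~a | d | ~b) & (~a | c | ~b)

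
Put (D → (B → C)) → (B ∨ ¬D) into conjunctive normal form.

(D → (B → C)) → (B ∨ ¬D)
≡ ¬(D → (B → C)) ∨ B ∨ ¬D   — eliminate →
≡ ¬(¬D ∨ (B → C)) ∨ B ∨ ¬D   — eliminate →
≡ ¬(¬D ∨ ¬B ∨ C) ∨ B ∨ ¬D   — eliminate →
≡ (¬¬D ∧ ¬¬B ∧ ¬C) ∨ B ∨ ¬D   — De Morgan
≡ (D ∧ ¬¬B ∧ ¬C) ∨ B ∨ ¬D   — double negation
≡ (D ∧ B ∧ ¬C) ∨ B ∨ ¬D   — double negation
≡ (D ∨ B ∨ ¬D) ∧ (B ∨ B ∨ ¬D) ∧ (¬C ∨ B ∨ ¬D)   — distribute ∨ over ∧
≡ B ∨ ¬D   — simplify

B ∨ ¬D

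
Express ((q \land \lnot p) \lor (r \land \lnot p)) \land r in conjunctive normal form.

\lnot p \land r

((q \land \lnot p) \lor (r \land \lnot p)) \land r
= (q \lor r) \land (q \lor \lnot p) \land (\lnot p \lor r) \land (\lnot p \lor \lnot p) \land r   — distribute \lor over \land
= \lnot p \land r   — simplify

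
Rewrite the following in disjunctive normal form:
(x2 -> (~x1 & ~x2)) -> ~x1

x2 | ~x1

(x2 -> (~x1 & ~x2)) -> ~x1
⇔ ~(x2 -> (~x1 & ~x2)) | ~x1   — eliminate ->
⇔ ~(~x2 | (~x1 & ~x2)) | ~x1   — eliminate ->
⇔ (~~x2 & ~(~x1 & ~x2)) | ~x1   — De Morgan
⇔ (x2 & ~(~x1 & ~x2)) | ~x1   — double negation
⇔ (x2 & (~~x1 | ~~x2)) | ~x1   — De Morgan
⇔ (x2 & (x1 | ~~x2)) | ~x1   — double negation
⇔ (x2 & (x1 | x2)) | ~x1   — double negation
⇔ (x2 & x1) | (x2 & x2) | ~x1   — distribute & over |
⇔ x2 | ~x1   — simplify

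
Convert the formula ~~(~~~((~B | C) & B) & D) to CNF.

~~(~~~((~B | C) & B) & D)
≡ ~~~((~B | C) & B) & D   [double negation]
≡ ~((~B | C) & B) & D   [double negation]
≡ (~(~B | C) | ~B) & D   [De Morgan]
≡ ((~~B & ~C) | ~B) & D   [De Morgan]
≡ ((B & ~C) | ~B) & D   [double negation]
≡ (B | ~B) & (~C | ~B) & D   [distribute | over &]
≡ (~C | ~B) & D   [simplify]

(~C | ~B) & D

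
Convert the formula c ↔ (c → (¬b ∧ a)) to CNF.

c ↔ (c → (¬b ∧ a))
⇔ (c → (c → (¬b ∧ a))) ∧ ((c → (¬b ∧ a)) → c)   — eliminate ↔
⇔ (¬c ∨ (c → (¬b ∧ a))) ∧ ((c → (¬b ∧ a)) → c)   — eliminate →
⇔ (¬c ∨ ¬c ∨ (¬b ∧ a)) ∧ ((c → (¬b ∧ a)) → c)   — eliminate →
⇔ (¬c ∨ ¬c ∨ (¬b ∧ a)) ∧ (¬(c → (¬b ∧ a)) ∨ c)   — eliminate →
⇔ (¬c ∨ ¬c ∨ (¬b ∧ a)) ∧ (¬(¬c ∨ (¬b ∧ a)) ∨ c)   — eliminate →
⇔ (¬c ∨ ¬c ∨ (¬b ∧ a)) ∧ ((¬¬c ∧ ¬(¬b ∧ a)) ∨ c)   — De Morgan
⇔ (¬c ∨ ¬c ∨ (¬b ∧ a)) ∧ ((c ∧ ¬(¬b ∧ a)) ∨ c)   — double negation
⇔ (¬c ∨ ¬c ∨ (¬b ∧ a)) ∧ ((c ∧ (¬¬b ∨ ¬a)) ∨ c)   — De Morgan
⇔ (¬c ∨ ¬c ∨ (¬b ∧ a)) ∧ ((c ∧ (b ∨ ¬a)) ∨ c)   — double negation
⇔ (¬c ∨ ¬c ∨ ¬b) ∧ (¬c ∨ ¬c ∨ a) ∧ (c ∨ c) ∧ (b ∨ ¬a ∨ c)   — distribute ∨ over ∧
⇔ (¬c ∨ ¬b) ∧ (¬c ∨ a) ∧ c   — simplify

(¬c ∨ ¬b) ∧ (¬c ∨ a) ∧ c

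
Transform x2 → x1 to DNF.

¬x2 ∨ x1

x2 → x1
≡ ¬x2 ∨ x1   [eliminate →]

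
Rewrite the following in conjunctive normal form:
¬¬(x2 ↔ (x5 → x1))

¬¬(x2 ↔ (x5 → x1))
⇔ ¬¬((x2 → (x5 → x1)) ∧ ((x5 → x1) → x2))
⇔ ¬¬((¬x2 ∨ (x5 → x1)) ∧ ((x5 → x1) → x2))
⇔ ¬¬((¬x2 ∨ ¬x5 ∨ x1) ∧ ((x5 → x1) → x2))
⇔ ¬¬((¬x2 ∨ ¬x5 ∨ x1) ∧ (¬(x5 → x1) ∨ x2))
⇔ ¬¬((¬x2 ∨ ¬x5 ∨ x1) ∧ (¬(¬x5 ∨ x1) ∨ x2))
⇔ (¬x2 ∨ ¬x5 ∨ x1) ∧ (¬(¬x5 ∨ x1) ∨ x2)
⇔ (¬x2 ∨ ¬x5 ∨ x1) ∧ ((¬¬x5 ∧ ¬x1) ∨ x2)
⇔ (¬x2 ∨ ¬x5 ∨ x1) ∧ ((x5 ∧ ¬x1) ∨ x2)
⇔ (¬x2 ∨ ¬x5 ∨ x1) ∧ (x5 ∨ x2) ∧ (¬x1 ∨ x2)

(¬x2 ∨ ¬x5 ∨ x1) ∧ (x5 ∨ x2) ∧ (¬x1 ∨ x2)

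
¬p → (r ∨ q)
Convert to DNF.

p ∨ r ∨ q

¬p → (r ∨ q)
≡ ¬¬p ∨ r ∨ q   [eliminate →]
≡ p ∨ r ∨ q   [double negation]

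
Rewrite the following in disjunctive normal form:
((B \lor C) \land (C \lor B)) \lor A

B \lor C \lor A

((B \lor C) \land (C \lor B)) \lor A
≡ (B \land C) \lor (B \land B) \lor (C \land C) \lor (C \land B) \lor A   (distribute \land over \lor)
≡ B \lor C \lor A   (simplify)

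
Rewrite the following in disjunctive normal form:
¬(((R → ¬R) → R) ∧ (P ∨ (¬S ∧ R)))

¬R ∨ (¬P ∧ S)

¬(((R → ¬R) → R) ∧ (P ∨ (¬S ∧ R)))
= ¬((¬(R → ¬R) ∨ R) ∧ (P ∨ (¬S ∧ R)))   [eliminate →]
= ¬((¬(¬R ∨ ¬R) ∨ R) ∧ (P ∨ (¬S ∧ R)))   [eliminate →]
= ¬(¬(¬R ∨ ¬R) ∨ R) ∨ ¬(P ∨ (¬S ∧ R))   [De Morgan]
= (¬¬(¬R ∨ ¬R) ∧ ¬R) ∨ ¬(P ∨ (¬S ∧ R))   [De Morgan]
= ((¬R ∨ ¬R) ∧ ¬R) ∨ ¬(P ∨ (¬S ∧ R))   [double negation]
= ((¬R ∨ ¬R) ∧ ¬R) ∨ (¬P ∧ ¬(¬S ∧ R))   [De Morgan]
= ((¬R ∨ ¬R) ∧ ¬R) ∨ (¬P ∧ (¬¬S ∨ ¬R))   [De Morgan]
= ((¬R ∨ ¬R) ∧ ¬R) ∨ (¬P ∧ (S ∨ ¬R))   [double negation]
= (¬R ∧ ¬R) ∨ (¬R ∧ ¬R) ∨ (¬P ∧ S) ∨ (¬P ∧ ¬R)   [distribute ∧ over ∨]
= ¬R ∨ (¬P ∧ S)   [simplify]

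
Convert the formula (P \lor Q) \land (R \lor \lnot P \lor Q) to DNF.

(P \lor Q) \land (R \lor \lnot P \lor Q)
≡ (P \land R) \lor (P \land \lnot P) \lor (P \land Q) \lor (Q \land R) \lor (Q \land \lnot P) \lor (Q \land Q)   [distribute \land over \lor]
≡ (P \land R) \lor Q   [simplify]

(P \land R) \lor Q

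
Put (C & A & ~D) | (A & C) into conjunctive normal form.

C & A

(C & A & ~D) | (A & C)
≡ (C | A) & (C | C) & (A | A) & (A | C) & (~D | A) & (~D | C)   — distribute | over &
≡ C & A   — simplify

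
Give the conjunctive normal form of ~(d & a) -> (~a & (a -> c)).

d | ~a

~(d & a) -> (~a & (a -> c))
≡ ~~(d & a) | (~a & (a -> c))   — eliminate ->
≡ ~~(d & a) | (~a & (~a | c))   — eliminate ->
≡ (d & a) | (~a & (~a | c))   — double negation
≡ (d | ~a) & (d | ~a | c) & (a | ~a) & (a | ~a | c)   — distribute | over &
≡ d | ~a   — simplify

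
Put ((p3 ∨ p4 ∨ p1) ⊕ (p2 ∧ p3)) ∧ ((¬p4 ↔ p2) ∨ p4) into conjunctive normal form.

(p3 ∨ p4 ∨ p1) ∧ (¬p3 ∨ ¬p2) ∧ (p4 ∨ p2)

((p3 ∨ p4 ∨ p1) ⊕ (p2 ∧ p3)) ∧ ((¬p4 ↔ p2) ∨ p4)
⇔ (p3 ∨ p4 ∨ p1 ∨ (p2 ∧ p3)) ∧ ¬((p3 ∨ p4 ∨ p1) ∧ p2 ∧ p3) ∧ ((¬p4 ↔ p2) ∨ p4)   (expand ⊕)
⇔ (p3 ∨ p4 ∨ p1 ∨ (p2 ∧ p3)) ∧ ¬((p3 ∨ p4 ∨ p1) ∧ p2 ∧ p3) ∧ (((¬p4 → p2) ∧ (p2 → ¬p4)) ∨ p4)   (eliminate ↔)
⇔ (p3 ∨ p4 ∨ p1 ∨ (p2 ∧ p3)) ∧ ¬((p3 ∨ p4 ∨ p1) ∧ p2 ∧ p3) ∧ (((¬¬p4 ∨ p2) ∧ (p2 → ¬p4)) ∨ p4)   (eliminate →)
⇔ (p3 ∨ p4 ∨ p1 ∨ (p2 ∧ p3)) ∧ ¬((p3 ∨ p4 ∨ p1) ∧ p2 ∧ p3) ∧ (((¬¬p4 ∨ p2) ∧ (¬p2 ∨ ¬p4)) ∨ p4)   (eliminate →)
⇔ (p3 ∨ p4 ∨ p1 ∨ (p2 ∧ p3)) ∧ (¬(p3 ∨ p4 ∨ p1) ∨ ¬p2 ∨ ¬p3) ∧ (((¬¬p4 ∨ p2) ∧ (¬p2 ∨ ¬p4)) ∨ p4)   (De Morgan)
⇔ (p3 ∨ p4 ∨ p1 ∨ (p2 ∧ p3)) ∧ ((¬p3 ∧ ¬p4 ∧ ¬p1) ∨ ¬p2 ∨ ¬p3) ∧ (((¬¬p4 ∨ p2) ∧ (¬p2 ∨ ¬p4)) ∨ p4)   (De Morgan)
⇔ (p3 ∨ p4 ∨ p1 ∨ (p2 ∧ p3)) ∧ ((¬p3 ∧ ¬p4 ∧ ¬p1) ∨ ¬p2 ∨ ¬p3) ∧ (((p4 ∨ p2) ∧ (¬p2 ∨ ¬p4)) ∨ p4)   (double negation)
⇔ (p3 ∨ p4 ∨ p1 ∨ p2) ∧ (p3 ∨ p4 ∨ p1 ∨ p3) ∧ (¬p3 ∨ ¬p2 ∨ ¬p3) ∧ (¬p4 ∨ ¬p2 ∨ ¬p3) ∧ (¬p1 ∨ ¬p2 ∨ ¬p3) ∧ (p4 ∨ p2 ∨ p4) ∧ (¬p2 ∨ ¬p4 ∨ p4)   (distribute ∨ over ∧)
⇔ (p3 ∨ p4 ∨ p1) ∧ (¬p3 ∨ ¬p2) ∧ (p4 ∨ p2)   (simplify)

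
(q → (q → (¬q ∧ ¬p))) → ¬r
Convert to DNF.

(q → (q → (¬q ∧ ¬p))) → ¬r
≡ ¬(q → (q → (¬q ∧ ¬p))) ∨ ¬r
≡ ¬(¬q ∨ (q → (¬q ∧ ¬p))) ∨ ¬r
≡ ¬(¬q ∨ ¬q ∨ (¬q ∧ ¬p)) ∨ ¬r
≡ (¬¬q ∧ ¬¬q ∧ ¬(¬q ∧ ¬p)) ∨ ¬r
≡ (q ∧ ¬¬q ∧ ¬(¬q ∧ ¬p)) ∨ ¬r
≡ (q ∧ q ∧ ¬(¬q ∧ ¬p)) ∨ ¬r
≡ (q ∧ q ∧ (¬¬q ∨ ¬¬p)) ∨ ¬r
≡ (q ∧ q ∧ (q ∨ ¬¬p)) ∨ ¬r
≡ (q ∧ q ∧ (q ∨ p)) ∨ ¬r
≡ (q ∧ q ∧ q) ∨ (q ∧ q ∧ p) ∨ ¬r
≡ q ∨ ¬r

q ∨ ¬r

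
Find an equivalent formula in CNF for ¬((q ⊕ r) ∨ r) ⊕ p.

(¬q ∨ r ∨ p) ∧ (¬r ∨ p) ∧ (q ∨ r ∨ ¬p)

¬((q ⊕ r) ∨ r) ⊕ p
≡ (¬((q ⊕ r) ∨ r) ∨ p) ∧ ¬(¬((q ⊕ r) ∨ r) ∧ p)   [expand ⊕]
≡ (¬(((q ∨ r) ∧ ¬(q ∧ r)) ∨ r) ∨ p) ∧ ¬(¬((q ⊕ r) ∨ r) ∧ p)   [expand ⊕]
≡ (¬(((q ∨ r) ∧ ¬(q ∧ r)) ∨ r) ∨ p) ∧ ¬(¬(((q ∨ r) ∧ ¬(q ∧ r)) ∨ r) ∧ p)   [expand ⊕]
≡ ((¬((q ∨ r) ∧ ¬(q ∧ r)) ∧ ¬r) ∨ p) ∧ ¬(¬(((q ∨ r) ∧ ¬(q ∧ r)) ∨ r) ∧ p)   [De Morgan]
≡ (((¬(q ∨ r) ∨ ¬¬(q ∧ r)) ∧ ¬r) ∨ p) ∧ ¬(¬(((q ∨ r) ∧ ¬(q ∧ r)) ∨ r) ∧ p)   [De Morgan]
≡ ((((¬q ∧ ¬r) ∨ ¬¬(q ∧ r)) ∧ ¬r) ∨ p) ∧ ¬(¬(((q ∨ r) ∧ ¬(q ∧ r)) ∨ r) ∧ p)   [De Morgan]
≡ ((((¬q ∧ ¬r) ∨ (q ∧ r)) ∧ ¬r) ∨ p) ∧ ¬(¬(((q ∨ r) ∧ ¬(q ∧ r)) ∨ r) ∧ p)   [double negation]
≡ ((((¬q ∧ ¬r) ∨ (q ∧ r)) ∧ ¬r) ∨ p) ∧ (¬¬(((q ∨ r) ∧ ¬(q ∧ r)) ∨ r) ∨ ¬p)   [De Morgan]
≡ ((((¬q ∧ ¬r) ∨ (q ∧ r)) ∧ ¬r) ∨ p) ∧ (((q ∨ r) ∧ ¬(q ∧ r)) ∨ r ∨ ¬p)   [double negation]
≡ ((((¬q ∧ ¬r) ∨ (q ∧ r)) ∧ ¬r) ∨ p) ∧ (((q ∨ r) ∧ (¬q ∨ ¬r)) ∨ r ∨ ¬p)   [De Morgan]
≡ (¬q ∨ q ∨ p) ∧ (¬q ∨ r ∨ p) ∧ (¬r ∨ q ∨ p) ∧ (¬r ∨ r ∨ p) ∧ (¬r ∨ p) ∧ (q ∨ r ∨ r ∨ ¬p) ∧ (¬q ∨ ¬r ∨ r ∨ ¬p)   [distribute ∨ over ∧]
≡ (¬q ∨ r ∨ p) ∧ (¬r ∨ p) ∧ (q ∨ r ∨ ¬p)   [simplify]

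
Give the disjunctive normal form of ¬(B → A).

B ∧ ¬A

¬(B → A)
≡ ¬(¬B ∨ A)   [eliminate →]
≡ ¬¬B ∧ ¬A   [De Morgan]
≡ B ∧ ¬A   [double negation]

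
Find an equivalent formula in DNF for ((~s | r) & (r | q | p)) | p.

((~s | r) & (r | q | p)) | p
⇔ (~s & r) | (~s & q) | (~s & p) | (r & r) | (r & q) | (r & p) | p   [distribute & over |]
⇔ (~s & q) | r | p   [simplify]

(~s & q) | r | p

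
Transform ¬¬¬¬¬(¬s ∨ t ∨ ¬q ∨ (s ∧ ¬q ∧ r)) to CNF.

¬¬¬¬¬(¬s ∨ t ∨ ¬q ∨ (s ∧ ¬q ∧ r))
≡ ¬¬¬(¬s ∨ t ∨ ¬q ∨ (s ∧ ¬q ∧ r))   [double negation]
≡ ¬(¬s ∨ t ∨ ¬q ∨ (s ∧ ¬q ∧ r))   [double negation]
≡ ¬¬s ∧ ¬t ∧ ¬¬q ∧ ¬(s ∧ ¬q ∧ r)   [De Morgan]
≡ s ∧ ¬t ∧ ¬¬q ∧ ¬(s ∧ ¬q ∧ r)   [double negation]
≡ s ∧ ¬t ∧ q ∧ ¬(s ∧ ¬q ∧ r)   [double negation]
≡ s ∧ ¬t ∧ q ∧ (¬s ∨ ¬¬q ∨ ¬r)   [De Morgan]
≡ s ∧ ¬t ∧ q ∧ (¬s ∨ q ∨ ¬r)   [double negation]
≡ s ∧ ¬t ∧ q   [simplify]

s ∧ ¬t ∧ q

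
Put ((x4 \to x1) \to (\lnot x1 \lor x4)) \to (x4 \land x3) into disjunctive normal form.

(\lnot x4 \land x1) \lor (x4 \land x3)

((x4 \to x1) \to (\lnot x1 \lor x4)) \to (x4 \land x3)
≡ \lnot ((x4 \to x1) \to (\lnot x1 \lor x4)) \lor (x4 \land x3)   (eliminate \to)
≡ \lnot (\lnot (x4 \to x1) \lor \lnot x1 \lor x4) \lor (x4 \land x3)   (eliminate \to)
≡ \lnot (\lnot (\lnot x4 \lor x1) \lor \lnot x1 \lor x4) \lor (x4 \land x3)   (eliminate \to)
≡ (\lnot \lnot (\lnot x4 \lor x1) \land \lnot \lnot x1 \land \lnot x4) \lor (x4 \land x3)   (De Morgan)
≡ ((\lnot x4 \lor x1) \land \lnot \lnot x1 \land \lnot x4) \lor (x4 \land x3)   (double negation)
≡ ((\lnot x4 \lor x1) \land x1 \land \lnot x4) \lor (x4 \land x3)   (double negation)
≡ (\lnot x4 \land x1 \land \lnot x4) \lor (x1 \land x1 \land \lnot x4) \lor (x4 \land x3)   (distribute \land over \lor)
≡ (\lnot x4 \land x1) \lor (x4 \land x3)   (simplify)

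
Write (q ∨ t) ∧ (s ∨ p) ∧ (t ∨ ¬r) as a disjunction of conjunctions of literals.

(q ∨ t) ∧ (s ∨ p) ∧ (t ∨ ¬r)
≡ (q ∧ s ∧ t) ∨ (q ∧ s ∧ ¬r) ∨ (q ∧ p ∧ t) ∨ (q ∧ p ∧ ¬r) ∨ (t ∧ s ∧ t) ∨ (t ∧ s ∧ ¬r) ∨ (t ∧ p ∧ t) ∨ (t ∧ p ∧ ¬r)   (distribute ∧ over ∨)
≡ (q ∧ s ∧ ¬r) ∨ (q ∧ p ∧ ¬r) ∨ (t ∧ s) ∨ (t ∧ p)   (simplify)

(q ∧ s ∧ ¬r) ∨ (q ∧ p ∧ ¬r) ∨ (t ∧ s) ∨ (t ∧ p)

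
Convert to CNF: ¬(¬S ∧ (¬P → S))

¬(¬S ∧ (¬P → S))
≡ ¬(¬S ∧ (¬¬P ∨ S))   [eliminate →]
≡ ¬¬S ∨ ¬(¬¬P ∨ S)   [De Morgan]
≡ S ∨ ¬(¬¬P ∨ S)   [double negation]
≡ S ∨ (¬¬¬P ∧ ¬S)   [De Morgan]
≡ S ∨ (¬P ∧ ¬S)   [double negation]
≡ (S ∨ ¬P) ∧ (S ∨ ¬S)   [distribute ∨ over ∧]
≡ S ∨ ¬P   [simplify]

S ∨ ¬P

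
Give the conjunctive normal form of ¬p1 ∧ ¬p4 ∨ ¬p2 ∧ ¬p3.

¬p1 ∧ ¬p4 ∨ ¬p2 ∧ ¬p3
⇔ (¬p1 ∨ ¬p2) ∧ (¬p1 ∨ ¬p3) ∧ (¬p4 ∨ ¬p2) ∧ (¬p4 ∨ ¬p3)   — distribute ∨ over ∧

(¬p1 ∨ ¬p2) ∧ (¬p1 ∨ ¬p3) ∧ (¬p4 ∨ ¬p2) ∧ (¬p4 ∨ ¬p3)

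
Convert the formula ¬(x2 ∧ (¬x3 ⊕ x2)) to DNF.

¬x2 ∨ x2 ∧ ¬x3

¬(x2 ∧ (¬x3 ⊕ x2))
≡ ¬(x2 ∧ (¬x3 ∧ ¬x2 ∨ ¬¬x3 ∧ x2))   (expand ⊕)
≡ ¬x2 ∨ ¬(¬x3 ∧ ¬x2 ∨ ¬¬x3 ∧ x2)   (De Morgan)
≡ ¬x2 ∨ ¬(¬x3 ∧ ¬x2) ∧ ¬(¬¬x3 ∧ x2)   (De Morgan)
≡ ¬x2 ∨ (¬¬x3 ∨ ¬¬x2) ∧ ¬(¬¬x3 ∧ x2)   (De Morgan)
≡ ¬x2 ∨ (x3 ∨ ¬¬x2) ∧ ¬(¬¬x3 ∧ x2)   (double negation)
≡ ¬x2 ∨ (x3 ∨ x2) ∧ ¬(¬¬x3 ∧ x2)   (double negation)
≡ ¬x2 ∨ (x3 ∨ x2) ∧ (¬¬¬x3 ∨ ¬x2)   (De Morgan)
≡ ¬x2 ∨ (x3 ∨ x2) ∧ (¬x3 ∨ ¬x2)   (double negation)
≡ ¬x2 ∨ x3 ∧ ¬x3 ∨ x3 ∧ ¬x2 ∨ x2 ∧ ¬x3 ∨ x2 ∧ ¬x2   (distribute ∧ over ∨)
≡ ¬x2 ∨ x2 ∧ ¬x3   (simplify)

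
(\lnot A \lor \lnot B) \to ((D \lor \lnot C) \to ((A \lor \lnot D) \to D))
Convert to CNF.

(A \lor C \lor D) \land (B \lor C \lor D)

(\lnot A \lor \lnot B) \to ((D \lor \lnot C) \to ((A \lor \lnot D) \to D))
= \lnot (\lnot A \lor \lnot B) \lor ((D \lor \lnot C) \to ((A \lor \lnot D) \to D))   [eliminate \to]
= \lnot (\lnot A \lor \lnot B) \lor \lnot (D \lor \lnot C) \lor ((A \lor \lnot D) \to D)   [eliminate \to]
= \lnot (\lnot A \lor \lnot B) \lor \lnot (D \lor \lnot C) \lor \lnot (A \lor \lnot D) \lor D   [eliminate \to]
= (\lnot \lnot A \land \lnot \lnot B) \lor \lnot (D \lor \lnot C) \lor \lnot (A \lor \lnot D) \lor D   [De Morgan]
= (A \land \lnot \lnot B) \lor \lnot (D \lor \lnot C) \lor \lnot (A \lor \lnot D) \lor D   [double negation]
= (A \land B) \lor \lnot (D \lor \lnot C) \lor \lnot (A \lor \lnot D) \lor D   [double negation]
= (A \land B) \lor (\lnot D \land \lnot \lnot C) \lor \lnot (A \lor \lnot D) \lor D   [De Morgan]
= (A \land B) \lor (\lnot D \land C) \lor \lnot (A \lor \lnot D) \lor D   [double negation]
= (A \land B) \lor (\lnot D \land C) \lor (\lnot A \land \lnot \lnot D) \lor D   [De Morgan]
= (A \land B) \lor (\lnot D \land C) \lor (\lnot A \land D) \lor D   [double negation]
= (A \lor \lnot D \lor \lnot A \lor D) \land (A \lor \lnot D \lor D \lor D) \land (A \lor C \lor \lnot A \lor D) \land (A \lor C \lor D \lor D) \land (B \lor \lnot D \lor \lnot A \lor D) \land (B \lor \lnot D \lor D \lor D) \land (B \lor C \lor \lnot A \lor D) \land (B \lor C \lor D \lor D)   [distribute \lor over \land]
= (A \lor C \lor D) \land (B \lor C \lor D)   [simplify]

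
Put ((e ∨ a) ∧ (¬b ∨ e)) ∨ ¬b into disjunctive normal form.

((e ∨ a) ∧ (¬b ∨ e)) ∨ ¬b
⇔ (e ∧ ¬b) ∨ (e ∧ e) ∨ (a ∧ ¬b) ∨ (a ∧ e) ∨ ¬b   [distribute ∧ over ∨]
⇔ e ∨ ¬b   [simplify]

e ∨ ¬b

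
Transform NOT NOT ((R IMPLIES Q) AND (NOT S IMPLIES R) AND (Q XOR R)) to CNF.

(NOT R OR Q) AND (S OR R) AND (Q OR R) AND (NOT Q OR NOT R)

NOT NOT ((R IMPLIES Q) AND (NOT S IMPLIES R) AND (Q XOR R))
= NOT NOT ((NOT R OR Q) AND (NOT S IMPLIES R) AND (Q XOR R))   [eliminate IMPLIES]
= NOT NOT ((NOT R OR Q) AND (NOT NOT S OR R) AND (Q XOR R))   [eliminate IMPLIES]
= NOT NOT ((NOT R OR Q) AND (NOT NOT S OR R) AND (Q OR R) AND NOT (Q AND R))   [expand XOR]
= (NOT R OR Q) AND (NOT NOT S OR R) AND (Q OR R) AND NOT (Q AND R)   [double negation]
= (NOT R OR Q) AND (S OR R) AND (Q OR R) AND NOT (Q AND R)   [double negation]
= (NOT R OR Q) AND (S OR R) AND (Q OR R) AND (NOT Q OR NOT R)   [De Morgan]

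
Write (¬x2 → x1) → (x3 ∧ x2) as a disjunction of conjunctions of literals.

(¬x2 → x1) → (x3 ∧ x2)
≡ ¬(¬x2 → x1) ∨ (x3 ∧ x2)   [eliminate →]
≡ ¬(¬¬x2 ∨ x1) ∨ (x3 ∧ x2)   [eliminate →]
≡ (¬¬¬x2 ∧ ¬x1) ∨ (x3 ∧ x2)   [De Morgan]
≡ (¬x2 ∧ ¬x1) ∨ (x3 ∧ x2)   [double negation]

(¬x2 ∧ ¬x1) ∨ (x3 ∧ x2)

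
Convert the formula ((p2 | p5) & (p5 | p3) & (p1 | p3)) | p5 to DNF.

((p2 | p5) & (p5 | p3) & (p1 | p3)) | p5
≡ (p2 & p5 & p1) | (p2 & p5 & p3) | (p2 & p3 & p1) | (p2 & p3 & p3) | (p5 & p5 & p1) | (p5 & p5 & p3) | (p5 & p3 & p1) | (p5 & p3 & p3) | p5
≡ (p2 & p3) | p5

(p2 & p3) | p5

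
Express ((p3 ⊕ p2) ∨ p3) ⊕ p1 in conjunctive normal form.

((p3 ⊕ p2) ∨ p3) ⊕ p1
= ((p3 ⊕ p2) ∨ p3 ∨ p1) ∧ ¬(((p3 ⊕ p2) ∨ p3) ∧ p1)   — expand ⊕
= (((p3 ∨ p2) ∧ ¬(p3 ∧ p2)) ∨ p3 ∨ p1) ∧ ¬(((p3 ⊕ p2) ∨ p3) ∧ p1)   — expand ⊕
= (((p3 ∨ p2) ∧ ¬(p3 ∧ p2)) ∨ p3 ∨ p1) ∧ ¬((((p3 ∨ p2) ∧ ¬(p3 ∧ p2)) ∨ p3) ∧ p1)   — expand ⊕
= (((p3 ∨ p2) ∧ (¬p3 ∨ ¬p2)) ∨ p3 ∨ p1) ∧ ¬((((p3 ∨ p2) ∧ ¬(p3 ∧ p2)) ∨ p3) ∧ p1)   — De Morgan
= (((p3 ∨ p2) ∧ (¬p3 ∨ ¬p2)) ∨ p3 ∨ p1) ∧ (¬(((p3 ∨ p2) ∧ ¬(p3 ∧ p2)) ∨ p3) ∨ ¬p1)   — De Morgan
= (((p3 ∨ p2) ∧ (¬p3 ∨ ¬p2)) ∨ p3 ∨ p1) ∧ ((¬((p3 ∨ p2) ∧ ¬(p3 ∧ p2)) ∧ ¬p3) ∨ ¬p1)   — De Morgan
= (((p3 ∨ p2) ∧ (¬p3 ∨ ¬p2)) ∨ p3 ∨ p1) ∧ (((¬(p3 ∨ p2) ∨ ¬¬(p3 ∧ p2)) ∧ ¬p3) ∨ ¬p1)   — De Morgan
= (((p3 ∨ p2) ∧ (¬p3 ∨ ¬p2)) ∨ p3 ∨ p1) ∧ ((((¬p3 ∧ ¬p2) ∨ ¬¬(p3 ∧ p2)) ∧ ¬p3) ∨ ¬p1)   — De Morgan
= (((p3 ∨ p2) ∧ (¬p3 ∨ ¬p2)) ∨ p3 ∨ p1) ∧ ((((¬p3 ∧ ¬p2) ∨ (p3 ∧ p2)) ∧ ¬p3) ∨ ¬p1)   — double negation
= (p3 ∨ p2 ∨ p3 ∨ p1) ∧ (¬p3 ∨ ¬p2 ∨ p3 ∨ p1) ∧ (¬p3 ∨ p3 ∨ ¬p1) ∧ (¬p3 ∨ p2 ∨ ¬p1) ∧ (¬p2 ∨ p3 ∨ ¬p1) ∧ (¬p2 ∨ p2 ∨ ¬p1) ∧ (¬p3 ∨ ¬p1)   — distribute ∨ over ∧
= (p3 ∨ p2 ∨ p1) ∧ (¬p2 ∨ p3 ∨ ¬p1) ∧ (¬p3 ∨ ¬p1)   — simplify

(p3 ∨ p2 ∨ p1) ∧ (¬p2 ∨ p3 ∨ ¬p1) ∧ (¬p3 ∨ ¬p1)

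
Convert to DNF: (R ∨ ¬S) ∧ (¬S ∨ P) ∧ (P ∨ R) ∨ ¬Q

(R ∨ ¬S) ∧ (¬S ∨ P) ∧ (P ∨ R) ∨ ¬Q
= R ∧ ¬S ∧ P ∨ R ∧ ¬S ∧ R ∨ R ∧ P ∧ P ∨ R ∧ P ∧ R ∨ ¬S ∧ ¬S ∧ P ∨ ¬S ∧ ¬S ∧ R ∨ ¬S ∧ P ∧ P ∨ ¬S ∧ P ∧ R ∨ ¬Q   [distribute ∧ over ∨]
= R ∧ ¬S ∨ R ∧ P ∨ ¬S ∧ P ∨ ¬Q   [simplify]

R ∧ ¬S ∨ R ∧ P ∨ ¬S ∧ P ∨ ¬Q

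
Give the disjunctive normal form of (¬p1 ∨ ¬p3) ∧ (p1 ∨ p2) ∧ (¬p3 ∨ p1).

(¬p1 ∨ ¬p3) ∧ (p1 ∨ p2) ∧ (¬p3 ∨ p1)
⇔ (¬p1 ∧ p1 ∧ ¬p3) ∨ (¬p1 ∧ p1 ∧ p1) ∨ (¬p1 ∧ p2 ∧ ¬p3) ∨ (¬p1 ∧ p2 ∧ p1) ∨ (¬p3 ∧ p1 ∧ ¬p3) ∨ (¬p3 ∧ p1 ∧ p1) ∨ (¬p3 ∧ p2 ∧ ¬p3) ∨ (¬p3 ∧ p2 ∧ p1)
⇔ (¬p3 ∧ p1) ∨ (¬p3 ∧ p2)

(¬p3 ∧ p1) ∨ (¬p3 ∧ p2)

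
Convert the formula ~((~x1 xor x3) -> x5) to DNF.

(~x1 & ~x3 & ~x5) | (x1 & x3 & ~x5)

~((~x1 xor x3) -> x5)
≡ ~(~(~x1 xor x3) | x5)   [eliminate ->]
≡ ~(~((~x1 & ~x3) | (~~x1 & x3)) | x5)   [expand xor]
≡ ~~((~x1 & ~x3) | (~~x1 & x3)) & ~x5   [De Morgan]
≡ ((~x1 & ~x3) | (~~x1 & x3)) & ~x5   [double negation]
≡ ((~x1 & ~x3) | (x1 & x3)) & ~x5   [double negation]
≡ (~x1 & ~x3 & ~x5) | (x1 & x3 & ~x5)   [distribute & over |]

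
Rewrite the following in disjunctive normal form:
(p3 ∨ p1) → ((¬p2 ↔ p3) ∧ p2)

(p3 ∨ p1) → ((¬p2 ↔ p3) ∧ p2)
= ¬(p3 ∨ p1) ∨ ((¬p2 ↔ p3) ∧ p2)   [eliminate →]
= ¬(p3 ∨ p1) ∨ ((¬p2 → p3) ∧ (p3 → ¬p2) ∧ p2)   [eliminate ↔]
= ¬(p3 ∨ p1) ∨ ((¬¬p2 ∨ p3) ∧ (p3 → ¬p2) ∧ p2)   [eliminate →]
= ¬(p3 ∨ p1) ∨ ((¬¬p2 ∨ p3) ∧ (¬p3 ∨ ¬p2) ∧ p2)   [eliminate →]
= (¬p3 ∧ ¬p1) ∨ ((¬¬p2 ∨ p3) ∧ (¬p3 ∨ ¬p2) ∧ p2)   [De Morgan]
= (¬p3 ∧ ¬p1) ∨ ((p2 ∨ p3) ∧ (¬p3 ∨ ¬p2) ∧ p2)   [double negation]
= (¬p3 ∧ ¬p1) ∨ (p2 ∧ ¬p3 ∧ p2) ∨ (p2 ∧ ¬p2 ∧ p2) ∨ (p3 ∧ ¬p3 ∧ p2) ∨ (p3 ∧ ¬p2 ∧ p2)   [distribute ∧ over ∨]
= (¬p3 ∧ ¬p1) ∨ (p2 ∧ ¬p3)   [simplify]

(¬p3 ∧ ¬p1) ∨ (p2 ∧ ¬p3)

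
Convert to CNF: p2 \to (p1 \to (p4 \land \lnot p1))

p2 \to (p1 \to (p4 \land \lnot p1))
≡ \lnot p2 \lor (p1 \to (p4 \land \lnot p1))   — eliminate \to
≡ \lnot p2 \lor \lnot p1 \lor (p4 \land \lnot p1)   — eliminate \to
≡ (\lnot p2 \lor \lnot p1 \lor p4) \land (\lnot p2 \lor \lnot p1 \lor \lnot p1)   — distribute \lor over \land
≡ \lnot p2 \lor \lnot p1   — simplify

\lnot p2 \lor \lnot p1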